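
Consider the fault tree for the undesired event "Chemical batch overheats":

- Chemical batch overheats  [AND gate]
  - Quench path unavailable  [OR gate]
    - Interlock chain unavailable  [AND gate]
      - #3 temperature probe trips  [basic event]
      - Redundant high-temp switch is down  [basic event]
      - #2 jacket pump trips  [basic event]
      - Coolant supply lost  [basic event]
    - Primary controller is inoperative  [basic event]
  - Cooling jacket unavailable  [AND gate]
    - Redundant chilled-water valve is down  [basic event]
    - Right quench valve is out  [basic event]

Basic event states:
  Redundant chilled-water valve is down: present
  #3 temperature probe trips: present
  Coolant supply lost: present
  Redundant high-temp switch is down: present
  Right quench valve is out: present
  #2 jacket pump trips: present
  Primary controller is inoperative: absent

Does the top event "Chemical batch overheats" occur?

Yes

Interlock chain unavailable [AND]: #3 temperature probe trips=occurs, Redundant high-temp switch is down=occurs, #2 jacket pump trips=occurs, Coolant supply lost=occurs → all inputs occur → occurs.
Quench path unavailable [OR]: Interlock chain unavailable=occurs, Primary controller is inoperative=not → at least one input occurs → occurs.
Cooling jacket unavailable [AND]: Redundant chilled-water valve is down=occurs, Right quench valve is out=occurs → all inputs occur → occurs.
Chemical batch overheats [AND]: Quench path unavailable=occurs, Cooling jacket unavailable=occurs → all inputs occur → occurs.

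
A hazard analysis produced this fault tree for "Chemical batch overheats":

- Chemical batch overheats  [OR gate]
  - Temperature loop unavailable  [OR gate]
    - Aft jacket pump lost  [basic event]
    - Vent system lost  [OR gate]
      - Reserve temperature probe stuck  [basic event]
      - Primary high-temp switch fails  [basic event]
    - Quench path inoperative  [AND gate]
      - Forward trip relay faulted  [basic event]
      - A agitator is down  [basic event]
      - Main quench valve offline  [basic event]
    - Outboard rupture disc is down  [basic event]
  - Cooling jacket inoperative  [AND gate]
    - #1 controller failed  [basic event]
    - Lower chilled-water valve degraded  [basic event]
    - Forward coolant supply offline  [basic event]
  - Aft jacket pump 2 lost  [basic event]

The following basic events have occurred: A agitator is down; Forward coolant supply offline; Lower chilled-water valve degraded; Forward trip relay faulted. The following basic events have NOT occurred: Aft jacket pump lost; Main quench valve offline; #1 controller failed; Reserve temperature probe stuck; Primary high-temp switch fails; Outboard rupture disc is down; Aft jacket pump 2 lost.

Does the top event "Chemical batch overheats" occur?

No

Vent system lost [OR]: Reserve temperature probe stuck=not, Primary high-temp switch fails=not → no input occurs → does not occur.
Quench path inoperative [AND]: Forward trip relay faulted=occurs, A agitator is down=occurs, Main quench valve offline=not → not all inputs occur → does not occur.
Temperature loop unavailable [OR]: Aft jacket pump lost=not, Vent system lost=not, Quench path inoperative=not, Outboard rupture disc is down=not → no input occurs → does not occur.
Cooling jacket inoperative [AND]: #1 controller failed=not, Lower chilled-water valve degraded=occurs, Forward coolant supply offline=occurs → not all inputs occur → does not occur.
Chemical batch overheats [OR]: Temperature loop unavailable=not, Cooling jacket inoperative=not, Aft jacket pump 2 lost=not → no input occurs → does not occur.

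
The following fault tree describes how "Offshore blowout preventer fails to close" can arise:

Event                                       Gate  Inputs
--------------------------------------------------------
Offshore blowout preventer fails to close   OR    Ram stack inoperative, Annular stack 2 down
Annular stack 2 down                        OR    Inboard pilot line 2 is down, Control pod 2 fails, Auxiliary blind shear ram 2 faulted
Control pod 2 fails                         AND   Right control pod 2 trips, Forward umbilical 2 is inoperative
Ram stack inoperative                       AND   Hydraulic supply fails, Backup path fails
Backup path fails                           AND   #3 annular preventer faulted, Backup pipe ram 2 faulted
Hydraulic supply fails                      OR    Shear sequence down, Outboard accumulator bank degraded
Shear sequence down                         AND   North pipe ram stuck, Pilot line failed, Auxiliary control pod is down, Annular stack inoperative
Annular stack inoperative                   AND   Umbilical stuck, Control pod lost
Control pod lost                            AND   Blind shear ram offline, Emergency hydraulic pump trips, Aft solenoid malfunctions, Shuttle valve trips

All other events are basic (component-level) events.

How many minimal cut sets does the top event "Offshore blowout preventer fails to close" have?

5

Control pod lost [AND]: one cut set from each child combined → 1 × 1 × 1 × 1 = 1 cut set(s).
Annular stack inoperative [AND]: one cut set from each child combined → 1 × 1 = 1 cut set(s).
Shear sequence down [AND]: one cut set from each child combined → 1 × 1 × 1 × 1 = 1 cut set(s).
Hydraulic supply fails [OR]: union of children's cut sets → 2 cut set(s).
Backup path fails [AND]: one cut set from each child combined → 1 × 1 = 1 cut set(s).
Ram stack inoperative [AND]: one cut set from each child combined → 2 × 1 = 2 cut set(s).
Control pod 2 fails [AND]: one cut set from each child combined → 1 × 1 = 1 cut set(s).
Annular stack 2 down [OR]: union of children's cut sets → 3 cut set(s).
Offshore blowout preventer fails to close [OR]: union of children's cut sets → 5 cut set(s).
Minimal cut sets: {#3 annular preventer faulted, Aft solenoid malfunctions, Auxiliary control pod is down, Backup pipe ram 2 faulted, Blind shear ram offline, Emergency hydraulic pump trips, North pipe ram stuck, Pilot line failed, Shuttle valve trips, Umbilical stuck}; {#3 annular preventer faulted, Backup pipe ram 2 faulted, Outboard accumulator bank degraded}; {Inboard pilot line 2 is down}; {Forward umbilical 2 is inoperative, Right control pod 2 trips}; {Auxiliary blind shear ram 2 faulted}.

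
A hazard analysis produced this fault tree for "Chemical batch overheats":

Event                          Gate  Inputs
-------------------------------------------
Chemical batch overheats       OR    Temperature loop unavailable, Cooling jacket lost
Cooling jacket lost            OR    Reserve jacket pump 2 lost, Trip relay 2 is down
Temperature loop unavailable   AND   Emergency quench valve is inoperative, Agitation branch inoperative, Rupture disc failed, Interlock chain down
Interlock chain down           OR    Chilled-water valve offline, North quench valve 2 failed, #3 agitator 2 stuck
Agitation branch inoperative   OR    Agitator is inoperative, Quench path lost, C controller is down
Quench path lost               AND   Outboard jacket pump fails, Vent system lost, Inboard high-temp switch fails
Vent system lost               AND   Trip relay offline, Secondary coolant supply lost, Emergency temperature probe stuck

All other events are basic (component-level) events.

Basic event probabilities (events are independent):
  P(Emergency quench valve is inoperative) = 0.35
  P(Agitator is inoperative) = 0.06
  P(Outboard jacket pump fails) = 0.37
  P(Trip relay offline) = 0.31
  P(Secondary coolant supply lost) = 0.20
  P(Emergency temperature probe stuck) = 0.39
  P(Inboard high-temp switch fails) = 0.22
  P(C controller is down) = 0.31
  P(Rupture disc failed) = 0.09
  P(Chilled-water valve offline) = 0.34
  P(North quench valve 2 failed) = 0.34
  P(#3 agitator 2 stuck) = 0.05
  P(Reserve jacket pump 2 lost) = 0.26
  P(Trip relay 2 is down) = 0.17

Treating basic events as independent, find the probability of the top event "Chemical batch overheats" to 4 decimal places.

P(Vent system lost) [AND] = 0.31 × 0.20 × 0.39 = 0.024180
P(Quench path lost) [AND] = 0.37 × 0.024180 × 0.22 = 0.001968
P(Agitation branch inoperative) [OR] = 1 − (1−0.06) × (1−0.001968) × (1−0.31) = 0.352676
P(Interlock chain down) [OR] = 1 − (1−0.34) × (1−0.34) × (1−0.05) = 0.586180
P(Temperature loop unavailable) [AND] = 0.35 × 0.352676 × 0.09 × 0.586180 = 0.006512
P(Cooling jacket lost) [OR] = 1 − (1−0.26) × (1−0.17) = 0.385800
P(Chemical batch overheats) [OR] = 1 − (1−0.006512) × (1−0.385800) = 0.389800
Rounded to 4 decimal places: P(Chemical batch overheats) ≈ 0.3898.

0.3898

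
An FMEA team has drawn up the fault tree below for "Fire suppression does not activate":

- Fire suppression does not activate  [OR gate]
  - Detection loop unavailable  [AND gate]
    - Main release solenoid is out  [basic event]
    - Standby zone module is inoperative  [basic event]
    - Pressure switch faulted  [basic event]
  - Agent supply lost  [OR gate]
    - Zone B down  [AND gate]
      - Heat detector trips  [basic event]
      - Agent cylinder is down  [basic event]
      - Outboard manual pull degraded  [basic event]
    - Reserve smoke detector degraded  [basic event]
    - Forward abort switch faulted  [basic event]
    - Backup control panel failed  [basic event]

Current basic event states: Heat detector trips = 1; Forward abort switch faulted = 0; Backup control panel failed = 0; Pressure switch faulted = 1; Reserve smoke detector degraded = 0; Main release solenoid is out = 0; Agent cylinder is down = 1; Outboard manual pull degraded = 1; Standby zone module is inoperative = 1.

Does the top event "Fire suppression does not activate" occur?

Yes

Detection loop unavailable [AND]: Main release solenoid is out=not, Standby zone module is inoperative=occurs, Pressure switch faulted=occurs → not all inputs occur → does not occur.
Zone B down [AND]: Heat detector trips=occurs, Agent cylinder is down=occurs, Outboard manual pull degraded=occurs → all inputs occur → occurs.
Agent supply lost [OR]: Zone B down=occurs, Reserve smoke detector degraded=not, Forward abort switch faulted=not, Backup control panel failed=not → at least one input occurs → occurs.
Fire suppression does not activate [OR]: Detection loop unavailable=not, Agent supply lost=occurs → at least one input occurs → occurs.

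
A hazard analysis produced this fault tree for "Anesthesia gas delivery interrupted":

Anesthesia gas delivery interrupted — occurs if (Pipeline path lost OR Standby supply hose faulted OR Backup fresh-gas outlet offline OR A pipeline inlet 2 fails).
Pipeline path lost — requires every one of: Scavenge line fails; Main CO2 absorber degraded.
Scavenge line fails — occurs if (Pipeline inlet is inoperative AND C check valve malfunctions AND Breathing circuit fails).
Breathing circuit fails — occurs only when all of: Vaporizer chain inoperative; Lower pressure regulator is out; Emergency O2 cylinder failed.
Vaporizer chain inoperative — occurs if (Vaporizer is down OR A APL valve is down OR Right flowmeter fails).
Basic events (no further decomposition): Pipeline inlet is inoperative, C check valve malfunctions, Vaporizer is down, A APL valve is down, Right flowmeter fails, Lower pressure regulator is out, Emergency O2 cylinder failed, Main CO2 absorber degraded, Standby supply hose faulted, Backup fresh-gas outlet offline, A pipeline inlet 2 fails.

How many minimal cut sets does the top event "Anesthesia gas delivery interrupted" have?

6

Vaporizer chain inoperative [OR]: union of children's cut sets → 3 cut set(s).
Breathing circuit fails [AND]: one cut set from each child combined → 3 × 1 × 1 = 3 cut set(s).
Scavenge line fails [AND]: one cut set from each child combined → 1 × 1 × 3 = 3 cut set(s).
Pipeline path lost [AND]: one cut set from each child combined → 3 × 1 = 3 cut set(s).
Anesthesia gas delivery interrupted [OR]: union of children's cut sets → 6 cut set(s).
Minimal cut sets: {C check valve malfunctions, Emergency O2 cylinder failed, Lower pressure regulator is out, Main CO2 absorber degraded, Pipeline inlet is inoperative, Vaporizer is down}; {A APL valve is down, C check valve malfunctions, Emergency O2 cylinder failed, Lower pressure regulator is out, Main CO2 absorber degraded, Pipeline inlet is inoperative}; {C check valve malfunctions, Emergency O2 cylinder failed, Lower pressure regulator is out, Main CO2 absorber degraded, Pipeline inlet is inoperative, Right flowmeter fails}; {Standby supply hose faulted}; {Backup fresh-gas outlet offline}; {A pipeline inlet 2 fails}.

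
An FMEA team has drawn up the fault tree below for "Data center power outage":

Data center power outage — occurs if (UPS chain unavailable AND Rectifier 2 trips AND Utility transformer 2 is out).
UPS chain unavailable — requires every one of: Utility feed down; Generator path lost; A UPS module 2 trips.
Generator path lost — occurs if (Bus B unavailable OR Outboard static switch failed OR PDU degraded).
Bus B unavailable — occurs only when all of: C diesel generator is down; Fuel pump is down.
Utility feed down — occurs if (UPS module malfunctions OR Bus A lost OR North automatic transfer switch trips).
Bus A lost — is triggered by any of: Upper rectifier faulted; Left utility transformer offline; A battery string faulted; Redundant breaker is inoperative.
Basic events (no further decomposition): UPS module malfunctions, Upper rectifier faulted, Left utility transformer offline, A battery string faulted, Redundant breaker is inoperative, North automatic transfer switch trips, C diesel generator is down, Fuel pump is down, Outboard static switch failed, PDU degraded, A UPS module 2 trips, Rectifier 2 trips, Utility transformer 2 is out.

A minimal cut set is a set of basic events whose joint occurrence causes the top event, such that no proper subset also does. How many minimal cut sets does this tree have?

Bus A lost [OR]: union of children's cut sets → 4 cut set(s).
Utility feed down [OR]: union of children's cut sets → 6 cut set(s).
Bus B unavailable [AND]: one cut set from each child combined → 1 × 1 = 1 cut set(s).
Generator path lost [OR]: union of children's cut sets → 3 cut set(s).
UPS chain unavailable [AND]: one cut set from each child combined → 6 × 3 × 1 = 18 cut set(s).
Data center power outage [AND]: one cut set from each child combined → 18 × 1 × 1 = 18 cut set(s).

18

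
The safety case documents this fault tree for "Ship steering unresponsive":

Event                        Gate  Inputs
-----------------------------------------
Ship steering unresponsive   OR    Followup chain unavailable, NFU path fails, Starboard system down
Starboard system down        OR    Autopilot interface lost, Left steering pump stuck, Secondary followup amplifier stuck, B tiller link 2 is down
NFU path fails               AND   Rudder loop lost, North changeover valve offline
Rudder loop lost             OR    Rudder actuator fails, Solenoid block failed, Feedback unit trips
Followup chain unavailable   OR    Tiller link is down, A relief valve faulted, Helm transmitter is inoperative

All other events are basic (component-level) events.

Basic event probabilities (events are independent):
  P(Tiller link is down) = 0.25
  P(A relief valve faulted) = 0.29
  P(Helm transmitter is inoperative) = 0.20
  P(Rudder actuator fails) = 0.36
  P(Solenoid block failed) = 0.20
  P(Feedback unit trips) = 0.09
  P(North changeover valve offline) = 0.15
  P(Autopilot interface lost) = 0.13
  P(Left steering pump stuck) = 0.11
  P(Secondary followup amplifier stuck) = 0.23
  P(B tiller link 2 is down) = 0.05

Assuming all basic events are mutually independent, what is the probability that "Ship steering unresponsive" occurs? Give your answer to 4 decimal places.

P(Followup chain unavailable) [OR] = 1 − (1−0.25) × (1−0.29) × (1−0.20) = 0.574000
P(Rudder loop lost) [OR] = 1 − (1−0.36) × (1−0.20) × (1−0.09) = 0.534080
P(NFU path fails) [AND] = 0.534080 × 0.15 = 0.080112
P(Starboard system down) [OR] = 1 − (1−0.13) × (1−0.11) × (1−0.23) × (1−0.05) = 0.433600
P(Ship steering unresponsive) [OR] = 1 − (1−0.574000) × (1−0.080112) × (1−0.433600) = 0.778044
Rounded to 4 decimal places: P(Ship steering unresponsive) ≈ 0.7780.

0.7780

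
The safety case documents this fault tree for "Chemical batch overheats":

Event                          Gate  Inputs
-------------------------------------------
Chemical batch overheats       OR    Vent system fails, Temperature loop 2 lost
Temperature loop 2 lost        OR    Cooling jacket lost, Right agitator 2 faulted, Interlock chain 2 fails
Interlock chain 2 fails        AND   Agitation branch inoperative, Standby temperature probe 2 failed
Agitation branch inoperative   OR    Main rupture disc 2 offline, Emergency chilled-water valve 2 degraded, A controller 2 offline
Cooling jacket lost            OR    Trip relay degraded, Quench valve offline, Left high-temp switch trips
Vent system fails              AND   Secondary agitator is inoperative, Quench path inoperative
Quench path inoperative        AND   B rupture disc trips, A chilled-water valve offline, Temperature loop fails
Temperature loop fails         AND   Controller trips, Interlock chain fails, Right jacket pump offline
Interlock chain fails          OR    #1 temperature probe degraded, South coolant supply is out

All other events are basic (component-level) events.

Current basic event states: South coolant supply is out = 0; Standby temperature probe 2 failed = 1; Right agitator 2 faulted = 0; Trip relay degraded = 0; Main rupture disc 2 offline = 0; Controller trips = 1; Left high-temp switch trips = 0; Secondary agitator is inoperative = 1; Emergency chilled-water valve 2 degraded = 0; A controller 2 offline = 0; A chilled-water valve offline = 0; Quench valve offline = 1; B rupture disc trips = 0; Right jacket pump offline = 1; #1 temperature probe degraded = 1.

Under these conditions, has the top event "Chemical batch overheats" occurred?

Interlock chain fails [OR]: #1 temperature probe degraded=occurs, South coolant supply is out=not → at least one input occurs → occurs.
Temperature loop fails [AND]: Controller trips=occurs, Interlock chain fails=occurs, Right jacket pump offline=occurs → all inputs occur → occurs.
Quench path inoperative [AND]: B rupture disc trips=not, A chilled-water valve offline=not, Temperature loop fails=occurs → not all inputs occur → does not occur.
Vent system fails [AND]: Secondary agitator is inoperative=occurs, Quench path inoperative=not → not all inputs occur → does not occur.
Cooling jacket lost [OR]: Trip relay degraded=not, Quench valve offline=occurs, Left high-temp switch trips=not → at least one input occurs → occurs.
Agitation branch inoperative [OR]: Main rupture disc 2 offline=not, Emergency chilled-water valve 2 degraded=not, A controller 2 offline=not → no input occurs → does not occur.
Interlock chain 2 fails [AND]: Agitation branch inoperative=not, Standby temperature probe 2 failed=occurs → not all inputs occur → does not occur.
Temperature loop 2 lost [OR]: Cooling jacket lost=occurs, Right agitator 2 faulted=not, Interlock chain 2 fails=not → at least one input occurs → occurs.
Chemical batch overheats [OR]: Vent system fails=not, Temperature loop 2 lost=occurs → at least one input occurs → occurs.

Yes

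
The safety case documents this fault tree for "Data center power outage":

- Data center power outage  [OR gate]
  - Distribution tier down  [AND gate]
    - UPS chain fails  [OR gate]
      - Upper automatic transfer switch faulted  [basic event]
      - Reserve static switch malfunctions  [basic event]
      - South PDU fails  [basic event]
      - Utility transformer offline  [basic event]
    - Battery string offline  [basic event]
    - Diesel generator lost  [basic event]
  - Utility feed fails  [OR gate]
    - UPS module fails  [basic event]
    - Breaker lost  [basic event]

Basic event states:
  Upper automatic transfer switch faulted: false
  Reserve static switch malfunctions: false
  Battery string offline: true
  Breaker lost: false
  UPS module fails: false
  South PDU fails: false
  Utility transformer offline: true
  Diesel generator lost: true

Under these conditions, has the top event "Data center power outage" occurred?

Yes

UPS chain fails [OR]: Upper automatic transfer switch faulted=not, Reserve static switch malfunctions=not, South PDU fails=not, Utility transformer offline=occurs → at least one input occurs → occurs.
Distribution tier down [AND]: UPS chain fails=occurs, Battery string offline=occurs, Diesel generator lost=occurs → all inputs occur → occurs.
Utility feed fails [OR]: UPS module fails=not, Breaker lost=not → no input occurs → does not occur.
Data center power outage [OR]: Distribution tier down=occurs, Utility feed fails=not → at least one input occurs → occurs.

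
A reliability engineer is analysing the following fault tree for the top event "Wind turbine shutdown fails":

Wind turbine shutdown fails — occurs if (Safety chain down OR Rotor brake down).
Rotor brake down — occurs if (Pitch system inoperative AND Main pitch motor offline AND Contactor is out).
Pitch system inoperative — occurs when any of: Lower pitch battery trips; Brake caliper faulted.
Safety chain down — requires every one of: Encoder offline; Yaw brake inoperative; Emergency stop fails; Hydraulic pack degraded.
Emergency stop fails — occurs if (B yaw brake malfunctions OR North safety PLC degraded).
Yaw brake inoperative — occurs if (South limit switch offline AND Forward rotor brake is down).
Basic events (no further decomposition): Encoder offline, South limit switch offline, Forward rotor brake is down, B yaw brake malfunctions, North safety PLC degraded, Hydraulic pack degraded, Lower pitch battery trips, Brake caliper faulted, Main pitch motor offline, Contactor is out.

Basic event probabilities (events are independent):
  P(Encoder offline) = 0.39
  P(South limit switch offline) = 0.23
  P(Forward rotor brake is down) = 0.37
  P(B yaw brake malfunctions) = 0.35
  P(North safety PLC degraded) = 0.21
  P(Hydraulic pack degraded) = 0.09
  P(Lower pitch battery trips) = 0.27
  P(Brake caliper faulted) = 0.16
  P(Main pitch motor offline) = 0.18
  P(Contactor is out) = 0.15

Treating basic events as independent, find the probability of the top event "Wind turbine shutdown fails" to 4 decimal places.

0.0119

P(Yaw brake inoperative) [AND] = 0.23 × 0.37 = 0.085100
P(Emergency stop fails) [OR] = 1 − (1−0.35) × (1−0.21) = 0.486500
P(Safety chain down) [AND] = 0.39 × 0.085100 × 0.486500 × 0.09 = 0.001453
P(Pitch system inoperative) [OR] = 1 − (1−0.27) × (1−0.16) = 0.386800
P(Rotor brake down) [AND] = 0.386800 × 0.18 × 0.15 = 0.010444
P(Wind turbine shutdown fails) [OR] = 1 − (1−0.001453) × (1−0.010444) = 0.011882
Rounded to 4 decimal places: P(Wind turbine shutdown fails) ≈ 0.0119.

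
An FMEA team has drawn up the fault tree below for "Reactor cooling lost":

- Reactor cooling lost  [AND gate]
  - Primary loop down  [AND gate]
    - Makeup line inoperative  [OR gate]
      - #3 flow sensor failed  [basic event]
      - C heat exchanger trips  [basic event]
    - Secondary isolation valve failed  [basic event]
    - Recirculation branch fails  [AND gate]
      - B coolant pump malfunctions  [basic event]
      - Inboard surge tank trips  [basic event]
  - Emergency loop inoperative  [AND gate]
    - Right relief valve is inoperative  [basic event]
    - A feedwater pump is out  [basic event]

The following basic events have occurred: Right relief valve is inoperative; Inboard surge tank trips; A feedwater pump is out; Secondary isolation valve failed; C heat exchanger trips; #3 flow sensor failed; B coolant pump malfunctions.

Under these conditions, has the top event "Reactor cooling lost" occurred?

Makeup line inoperative [OR]: #3 flow sensor failed=occurs, C heat exchanger trips=occurs → at least one input occurs → occurs.
Recirculation branch fails [AND]: B coolant pump malfunctions=occurs, Inboard surge tank trips=occurs → all inputs occur → occurs.
Primary loop down [AND]: Makeup line inoperative=occurs, Secondary isolation valve failed=occurs, Recirculation branch fails=occurs → all inputs occur → occurs.
Emergency loop inoperative [AND]: Right relief valve is inoperative=occurs, A feedwater pump is out=occurs → all inputs occur → occurs.
Reactor cooling lost [AND]: Primary loop down=occurs, Emergency loop inoperative=occurs → all inputs occur → occurs.

Yes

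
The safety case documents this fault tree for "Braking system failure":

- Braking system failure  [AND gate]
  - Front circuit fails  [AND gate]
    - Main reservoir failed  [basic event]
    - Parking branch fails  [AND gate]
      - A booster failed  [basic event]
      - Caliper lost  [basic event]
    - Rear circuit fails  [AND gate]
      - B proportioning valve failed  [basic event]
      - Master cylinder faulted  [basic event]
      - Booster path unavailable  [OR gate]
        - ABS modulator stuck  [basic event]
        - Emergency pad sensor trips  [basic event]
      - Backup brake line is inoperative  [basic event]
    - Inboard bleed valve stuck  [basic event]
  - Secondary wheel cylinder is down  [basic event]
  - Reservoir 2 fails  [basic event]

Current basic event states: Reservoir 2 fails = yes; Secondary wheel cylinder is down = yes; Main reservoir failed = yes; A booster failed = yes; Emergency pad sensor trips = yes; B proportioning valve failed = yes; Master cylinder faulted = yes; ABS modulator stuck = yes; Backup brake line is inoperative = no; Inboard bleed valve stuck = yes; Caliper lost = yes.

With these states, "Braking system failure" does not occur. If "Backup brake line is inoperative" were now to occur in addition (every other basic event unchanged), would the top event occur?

Counterfactual: set "Backup brake line is inoperative" to occurred.
Parking branch fails [AND]: A booster failed=occurs, Caliper lost=occurs → all inputs occur → occurs.
Booster path unavailable [OR]: ABS modulator stuck=occurs, Emergency pad sensor trips=occurs → at least one input occurs → occurs.
Rear circuit fails [AND]: B proportioning valve failed=occurs, Master cylinder faulted=occurs, Booster path unavailable=occurs, Backup brake line is inoperative=occurs → all inputs occur → occurs.
Front circuit fails [AND]: Main reservoir failed=occurs, Parking branch fails=occurs, Rear circuit fails=occurs, Inboard bleed valve stuck=occurs → all inputs occur → occurs.
Braking system failure [AND]: Front circuit fails=occurs, Secondary wheel cylinder is down=occurs, Reservoir 2 fails=occurs → all inputs occur → occurs.

Yes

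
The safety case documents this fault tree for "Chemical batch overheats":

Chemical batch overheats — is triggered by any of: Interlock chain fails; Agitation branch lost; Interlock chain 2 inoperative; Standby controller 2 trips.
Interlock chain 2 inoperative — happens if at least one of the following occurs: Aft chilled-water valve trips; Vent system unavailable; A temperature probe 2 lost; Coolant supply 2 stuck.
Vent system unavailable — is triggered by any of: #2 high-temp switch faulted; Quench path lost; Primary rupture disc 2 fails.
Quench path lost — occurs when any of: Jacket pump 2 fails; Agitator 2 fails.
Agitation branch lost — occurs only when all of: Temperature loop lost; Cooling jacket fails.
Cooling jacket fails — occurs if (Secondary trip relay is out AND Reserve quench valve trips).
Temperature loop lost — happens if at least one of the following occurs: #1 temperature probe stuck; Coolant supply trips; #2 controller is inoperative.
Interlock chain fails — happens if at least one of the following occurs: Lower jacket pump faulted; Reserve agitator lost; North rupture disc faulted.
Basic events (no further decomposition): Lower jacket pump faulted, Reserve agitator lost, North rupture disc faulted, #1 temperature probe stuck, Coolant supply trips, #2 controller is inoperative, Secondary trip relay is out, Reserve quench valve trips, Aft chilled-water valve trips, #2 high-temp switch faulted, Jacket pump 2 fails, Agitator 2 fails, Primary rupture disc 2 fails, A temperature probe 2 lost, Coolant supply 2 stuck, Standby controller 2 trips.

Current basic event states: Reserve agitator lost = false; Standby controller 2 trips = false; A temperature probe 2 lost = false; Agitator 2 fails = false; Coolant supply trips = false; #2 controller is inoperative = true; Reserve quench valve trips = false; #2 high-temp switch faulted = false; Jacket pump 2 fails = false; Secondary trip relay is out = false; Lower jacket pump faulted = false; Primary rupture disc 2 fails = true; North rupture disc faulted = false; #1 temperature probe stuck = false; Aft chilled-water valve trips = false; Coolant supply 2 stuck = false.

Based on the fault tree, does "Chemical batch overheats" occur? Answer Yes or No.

Yes

Interlock chain fails [OR]: Lower jacket pump faulted=not, Reserve agitator lost=not, North rupture disc faulted=not → no input occurs → does not occur.
Temperature loop lost [OR]: #1 temperature probe stuck=not, Coolant supply trips=not, #2 controller is inoperative=occurs → at least one input occurs → occurs.
Cooling jacket fails [AND]: Secondary trip relay is out=not, Reserve quench valve trips=not → not all inputs occur → does not occur.
Agitation branch lost [AND]: Temperature loop lost=occurs, Cooling jacket fails=not → not all inputs occur → does not occur.
Quench path lost [OR]: Jacket pump 2 fails=not, Agitator 2 fails=not → no input occurs → does not occur.
Vent system unavailable [OR]: #2 high-temp switch faulted=not, Quench path lost=not, Primary rupture disc 2 fails=occurs → at least one input occurs → occurs.
Interlock chain 2 inoperative [OR]: Aft chilled-water valve trips=not, Vent system unavailable=occurs, A temperature probe 2 lost=not, Coolant supply 2 stuck=not → at least one input occurs → occurs.
Chemical batch overheats [OR]: Interlock chain fails=not, Agitation branch lost=not, Interlock chain 2 inoperative=occurs, Standby controller 2 trips=not → at least one input occurs → occurs.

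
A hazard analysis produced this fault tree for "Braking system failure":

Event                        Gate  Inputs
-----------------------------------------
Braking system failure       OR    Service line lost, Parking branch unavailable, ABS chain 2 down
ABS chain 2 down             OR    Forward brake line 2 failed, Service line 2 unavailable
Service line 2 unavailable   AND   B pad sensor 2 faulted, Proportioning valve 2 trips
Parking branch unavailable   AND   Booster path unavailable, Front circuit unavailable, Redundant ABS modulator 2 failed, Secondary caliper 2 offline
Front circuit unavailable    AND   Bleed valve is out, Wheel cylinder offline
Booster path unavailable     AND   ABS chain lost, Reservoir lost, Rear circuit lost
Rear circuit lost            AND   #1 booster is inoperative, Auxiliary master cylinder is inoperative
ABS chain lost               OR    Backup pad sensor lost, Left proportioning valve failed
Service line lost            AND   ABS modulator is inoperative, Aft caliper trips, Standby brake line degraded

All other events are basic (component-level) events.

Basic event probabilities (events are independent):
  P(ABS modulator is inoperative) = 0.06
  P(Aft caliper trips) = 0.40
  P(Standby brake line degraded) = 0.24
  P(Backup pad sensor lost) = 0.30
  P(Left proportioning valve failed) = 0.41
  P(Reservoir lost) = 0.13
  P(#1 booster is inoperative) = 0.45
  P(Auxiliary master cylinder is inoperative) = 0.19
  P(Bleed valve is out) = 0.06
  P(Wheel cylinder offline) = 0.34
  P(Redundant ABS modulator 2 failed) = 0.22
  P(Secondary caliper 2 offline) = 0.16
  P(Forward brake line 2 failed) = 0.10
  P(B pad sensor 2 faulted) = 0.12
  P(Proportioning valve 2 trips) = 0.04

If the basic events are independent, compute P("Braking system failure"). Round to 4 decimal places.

P(Service line lost) [AND] = 0.06 × 0.40 × 0.24 = 0.005760
P(ABS chain lost) [OR] = 1 − (1−0.30) × (1−0.41) = 0.587000
P(Rear circuit lost) [AND] = 0.45 × 0.19 = 0.085500
P(Booster path unavailable) [AND] = 0.587000 × 0.13 × 0.085500 = 0.006525
P(Front circuit unavailable) [AND] = 0.06 × 0.34 = 0.020400
P(Parking branch unavailable) [AND] = 0.006525 × 0.020400 × 0.22 × 0.16 = 0.000005
P(Service line 2 unavailable) [AND] = 0.12 × 0.04 = 0.004800
P(ABS chain 2 down) [OR] = 1 − (1−0.10) × (1−0.004800) = 0.104320
P(Braking system failure) [OR] = 1 − (1−0.005760) × (1−0.000005) × (1−0.104320) = 0.109484
Rounded to 4 decimal places: P(Braking system failure) ≈ 0.1095.

0.1095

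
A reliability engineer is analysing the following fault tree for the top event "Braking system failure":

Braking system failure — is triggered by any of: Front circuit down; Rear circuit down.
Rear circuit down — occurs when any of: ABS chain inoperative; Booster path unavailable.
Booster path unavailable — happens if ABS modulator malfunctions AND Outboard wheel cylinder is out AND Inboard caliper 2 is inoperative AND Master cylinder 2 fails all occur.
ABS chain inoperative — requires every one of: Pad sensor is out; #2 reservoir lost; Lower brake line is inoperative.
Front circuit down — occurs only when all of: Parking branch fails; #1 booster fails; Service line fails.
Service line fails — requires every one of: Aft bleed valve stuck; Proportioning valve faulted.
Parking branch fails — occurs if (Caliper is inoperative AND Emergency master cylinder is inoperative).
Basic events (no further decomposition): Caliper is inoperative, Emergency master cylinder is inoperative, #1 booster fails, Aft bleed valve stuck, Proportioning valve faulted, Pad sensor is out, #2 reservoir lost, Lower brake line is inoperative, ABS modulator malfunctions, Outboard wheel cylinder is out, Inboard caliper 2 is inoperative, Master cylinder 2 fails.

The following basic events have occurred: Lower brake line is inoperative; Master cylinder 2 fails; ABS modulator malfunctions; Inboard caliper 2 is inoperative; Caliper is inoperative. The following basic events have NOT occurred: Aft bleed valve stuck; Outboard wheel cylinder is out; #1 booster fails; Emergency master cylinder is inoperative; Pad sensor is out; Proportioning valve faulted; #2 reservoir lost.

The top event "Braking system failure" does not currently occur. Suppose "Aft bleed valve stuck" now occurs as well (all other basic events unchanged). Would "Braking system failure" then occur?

Counterfactual: set "Aft bleed valve stuck" to occurred.
Parking branch fails [AND]: Caliper is inoperative=occurs, Emergency master cylinder is inoperative=not → not all inputs occur → does not occur.
Service line fails [AND]: Aft bleed valve stuck=occurs, Proportioning valve faulted=not → not all inputs occur → does not occur.
Front circuit down [AND]: Parking branch fails=not, #1 booster fails=not, Service line fails=not → not all inputs occur → does not occur.
ABS chain inoperative [AND]: Pad sensor is out=not, #2 reservoir lost=not, Lower brake line is inoperative=occurs → not all inputs occur → does not occur.
Booster path unavailable [AND]: ABS modulator malfunctions=occurs, Outboard wheel cylinder is out=not, Inboard caliper 2 is inoperative=occurs, Master cylinder 2 fails=occurs → not all inputs occur → does not occur.
Rear circuit down [OR]: ABS chain inoperative=not, Booster path unavailable=not → no input occurs → does not occur.
Braking system failure [OR]: Front circuit down=not, Rear circuit down=not → no input occurs → does not occur.

No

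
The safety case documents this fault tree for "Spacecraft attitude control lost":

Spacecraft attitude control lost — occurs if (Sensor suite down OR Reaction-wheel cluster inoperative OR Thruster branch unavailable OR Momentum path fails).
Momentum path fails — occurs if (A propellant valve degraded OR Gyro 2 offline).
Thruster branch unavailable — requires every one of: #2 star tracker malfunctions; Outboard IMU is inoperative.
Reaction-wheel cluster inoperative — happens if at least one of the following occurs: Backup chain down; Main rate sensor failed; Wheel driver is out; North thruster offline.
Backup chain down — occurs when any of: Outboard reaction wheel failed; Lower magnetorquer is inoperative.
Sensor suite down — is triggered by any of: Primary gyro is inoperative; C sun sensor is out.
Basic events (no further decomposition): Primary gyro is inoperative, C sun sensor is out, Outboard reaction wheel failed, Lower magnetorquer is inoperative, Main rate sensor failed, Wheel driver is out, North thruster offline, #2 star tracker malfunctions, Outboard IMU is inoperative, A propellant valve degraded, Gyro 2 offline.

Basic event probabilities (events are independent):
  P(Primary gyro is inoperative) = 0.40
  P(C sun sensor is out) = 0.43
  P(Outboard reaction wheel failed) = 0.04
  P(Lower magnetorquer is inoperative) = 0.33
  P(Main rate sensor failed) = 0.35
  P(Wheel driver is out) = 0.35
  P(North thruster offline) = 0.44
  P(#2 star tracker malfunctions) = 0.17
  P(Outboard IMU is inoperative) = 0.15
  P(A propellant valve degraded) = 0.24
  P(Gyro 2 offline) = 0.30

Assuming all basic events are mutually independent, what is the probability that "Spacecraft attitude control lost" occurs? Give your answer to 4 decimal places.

0.9730

P(Sensor suite down) [OR] = 1 − (1−0.40) × (1−0.43) = 0.658000
P(Backup chain down) [OR] = 1 − (1−0.04) × (1−0.33) = 0.356800
P(Reaction-wheel cluster inoperative) [OR] = 1 − (1−0.356800) × (1−0.35) × (1−0.35) × (1−0.44) = 0.847819
P(Thruster branch unavailable) [AND] = 0.17 × 0.15 = 0.025500
P(Momentum path fails) [OR] = 1 − (1−0.24) × (1−0.30) = 0.468000
P(Spacecraft attitude control lost) [OR] = 1 − (1−0.658000) × (1−0.847819) × (1−0.025500) × (1−0.468000) = 0.973018
Rounded to 4 decimal places: P(Spacecraft attitude control lost) ≈ 0.9730.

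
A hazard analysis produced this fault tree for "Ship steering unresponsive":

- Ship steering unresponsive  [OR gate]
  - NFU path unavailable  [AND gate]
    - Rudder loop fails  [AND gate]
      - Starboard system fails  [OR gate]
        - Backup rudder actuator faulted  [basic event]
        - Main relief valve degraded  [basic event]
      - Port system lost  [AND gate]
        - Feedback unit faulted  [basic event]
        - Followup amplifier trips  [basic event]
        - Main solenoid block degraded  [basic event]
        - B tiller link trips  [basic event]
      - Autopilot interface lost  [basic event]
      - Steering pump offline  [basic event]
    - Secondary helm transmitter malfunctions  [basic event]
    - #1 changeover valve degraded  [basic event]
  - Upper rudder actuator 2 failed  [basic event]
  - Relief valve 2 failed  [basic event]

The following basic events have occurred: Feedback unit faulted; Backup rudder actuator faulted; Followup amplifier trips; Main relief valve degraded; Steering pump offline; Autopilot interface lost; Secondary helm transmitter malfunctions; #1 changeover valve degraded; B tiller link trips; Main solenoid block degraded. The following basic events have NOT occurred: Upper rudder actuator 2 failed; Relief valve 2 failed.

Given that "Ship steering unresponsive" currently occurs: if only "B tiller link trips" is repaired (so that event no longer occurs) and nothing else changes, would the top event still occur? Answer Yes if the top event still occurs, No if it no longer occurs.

Counterfactual: set "B tiller link trips" to not occurred.
Starboard system fails [OR]: Backup rudder actuator faulted=occurs, Main relief valve degraded=occurs → at least one input occurs → occurs.
Port system lost [AND]: Feedback unit faulted=occurs, Followup amplifier trips=occurs, Main solenoid block degraded=occurs, B tiller link trips=not → not all inputs occur → does not occur.
Rudder loop fails [AND]: Starboard system fails=occurs, Port system lost=not, Autopilot interface lost=occurs, Steering pump offline=occurs → not all inputs occur → does not occur.
NFU path unavailable [AND]: Rudder loop fails=not, Secondary helm transmitter malfunctions=occurs, #1 changeover valve degraded=occurs → not all inputs occur → does not occur.
Ship steering unresponsive [OR]: NFU path unavailable=not, Upper rudder actuator 2 failed=not, Relief valve 2 failed=not → no input occurs → does not occur.

No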